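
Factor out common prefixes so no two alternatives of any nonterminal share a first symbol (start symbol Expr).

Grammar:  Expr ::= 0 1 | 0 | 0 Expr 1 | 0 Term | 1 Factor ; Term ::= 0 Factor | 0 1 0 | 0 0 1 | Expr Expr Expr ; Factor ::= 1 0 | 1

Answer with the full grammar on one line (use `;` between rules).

Expr has alternatives sharing prefix '0': factor to Expr → 0 Expr1 with Expr1 → 1 | ε | Expr 1 | Term.
Term has alternatives sharing prefix '0': factor to Term → 0 Term1 with Term1 → Factor | 1 0 | 0 1.
Factor has alternatives sharing prefix '1': factor to Factor → 1 Factor1 with Factor1 → 0 | ε.

Expr ::= 1 Factor | 0 Expr1; Term ::= Expr Expr Expr | 0 Term1; Factor ::= 1 Factor1; Expr1 ::= 1 | ε | Expr 1 | Term; Term1 ::= Factor | 1 0 | 0 1; Factor1 ::= 0 | ε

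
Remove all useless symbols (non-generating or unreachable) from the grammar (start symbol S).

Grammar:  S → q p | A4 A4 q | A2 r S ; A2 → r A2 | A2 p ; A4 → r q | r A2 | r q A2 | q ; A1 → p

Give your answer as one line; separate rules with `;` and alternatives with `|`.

S → q p | A4 A4 q; A4 → r q | q

Generating nonterminals: {A1, A4, S}.
Reachable from S after that: {A4, S}.
Removed useless symbols: {A1, A2} and every production mentioning them.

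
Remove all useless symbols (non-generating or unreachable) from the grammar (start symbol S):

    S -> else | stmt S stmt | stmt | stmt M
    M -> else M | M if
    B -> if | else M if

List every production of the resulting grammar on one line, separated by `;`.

S -> else | stmt S stmt | stmt

Generating nonterminals: {B, S}.
Reachable from S after that: {S}.
Removed useless symbols: {B, M} and every production mentioning them.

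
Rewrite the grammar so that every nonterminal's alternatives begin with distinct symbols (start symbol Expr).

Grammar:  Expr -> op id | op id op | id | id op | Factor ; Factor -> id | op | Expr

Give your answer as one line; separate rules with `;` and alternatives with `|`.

Expr has alternatives sharing prefix 'op id': factor to Expr → op id Expr1 with Expr1 → ε | op.
Expr has alternatives sharing prefix 'id': factor to Expr → id Expr2 with Expr2 → ε | op.

Expr -> Factor | op id Expr1 | id Expr2; Factor -> id | op | Expr; Expr1 -> ε | op; Expr2 -> ε | op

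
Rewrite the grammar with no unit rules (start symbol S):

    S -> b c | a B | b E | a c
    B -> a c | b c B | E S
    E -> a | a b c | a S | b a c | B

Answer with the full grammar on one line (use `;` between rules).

Unit pairs: E ⇒* {B}.
For every A with A ⇒* B via unit rules, add B's non-unit alternatives to A; then delete every rule of the form X → Y.

S -> b c | a B | b E | a c; B -> a c | b c B | E S; E -> a c | b c B | E S | a | a b c | a S | b a c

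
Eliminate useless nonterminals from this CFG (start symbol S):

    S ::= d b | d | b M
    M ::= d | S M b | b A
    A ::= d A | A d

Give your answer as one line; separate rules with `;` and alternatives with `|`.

S ::= d b | d | b M; M ::= d | S M b

Generating nonterminals: {M, S}.
Reachable from S after that: {M, S}.
Removed useless symbols: {A} and every production mentioning them.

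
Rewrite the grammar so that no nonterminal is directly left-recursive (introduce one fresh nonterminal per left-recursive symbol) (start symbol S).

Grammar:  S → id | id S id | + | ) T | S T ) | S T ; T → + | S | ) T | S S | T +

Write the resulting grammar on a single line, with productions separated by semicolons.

S → id S' | id S id S' | + S' | ) T S'; T → + T' | S T' | ) T T' | S S T'; S' → T ) S' | T S' | ε; T' → + T' | ε

S, T are directly left-recursive.
For S: α = {T ), T}, β = {id, id S id, +, ) T}. Rewrite as S → β S' and S' → α S' | ε.
For T: α = {+}, β = {+, S, ) T, S S}. Rewrite as T → β T' and T' → α T' | ε.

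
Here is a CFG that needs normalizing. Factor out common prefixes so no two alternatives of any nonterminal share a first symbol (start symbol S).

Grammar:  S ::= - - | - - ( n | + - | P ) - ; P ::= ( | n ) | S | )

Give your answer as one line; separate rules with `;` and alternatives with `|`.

S ::= + - | P ) - | - - S'; P ::= ( | n ) | S | ); S' ::= ε | ( n

S has alternatives sharing prefix '- -': factor to S → - - S' with S' → ε | ( n.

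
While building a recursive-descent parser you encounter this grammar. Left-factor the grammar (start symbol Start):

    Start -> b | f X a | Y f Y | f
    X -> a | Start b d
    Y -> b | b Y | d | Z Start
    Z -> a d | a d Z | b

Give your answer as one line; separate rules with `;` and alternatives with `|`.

Start -> b | Y f Y | f Start1; X -> a | Start b d; Y -> d | Z Start | b Y1; Z -> b | a d Z1; Start1 -> X a | ε; Y1 -> ε | Y; Z1 -> ε | Z

Start has alternatives sharing prefix 'f': factor to Start → f Start1 with Start1 → X a | ε.
Y has alternatives sharing prefix 'b': factor to Y → b Y1 with Y1 → ε | Y.
Z has alternatives sharing prefix 'a d': factor to Z → a d Z1 with Z1 → ε | Z.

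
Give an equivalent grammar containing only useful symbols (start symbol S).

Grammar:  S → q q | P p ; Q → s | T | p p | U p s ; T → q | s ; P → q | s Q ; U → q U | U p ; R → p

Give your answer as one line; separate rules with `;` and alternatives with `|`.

S → q q | P p; Q → s | T | p p; T → q | s; P → q | s Q

Generating nonterminals: {P, Q, R, S, T}.
Reachable from S after that: {P, Q, S, T}.
Removed useless symbols: {R, U} and every production mentioning them.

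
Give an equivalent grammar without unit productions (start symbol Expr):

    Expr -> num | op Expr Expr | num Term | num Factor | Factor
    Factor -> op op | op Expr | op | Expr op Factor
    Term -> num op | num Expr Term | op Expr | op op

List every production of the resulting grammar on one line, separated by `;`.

Expr -> op op | op Expr | op | Expr op Factor | num | op Expr Expr | num Term | num Factor; Factor -> op op | op Expr | op | Expr op Factor; Term -> num op | num Expr Term | op Expr | op op

Unit pairs: Expr ⇒* {Factor}.
For each unit pair (A, B), copy every non-unit production of B to A, then drop all unit productions.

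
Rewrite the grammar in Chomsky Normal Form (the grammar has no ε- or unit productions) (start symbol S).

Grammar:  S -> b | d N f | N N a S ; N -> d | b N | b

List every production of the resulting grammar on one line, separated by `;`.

S -> b | X1 Y1 | N Y2; N -> d | X4 N | b; X1 -> d; X2 -> f; X3 -> a; X4 -> b; Y1 -> N X2; Y2 -> N Y3; Y3 -> X3 S

Introduce a nonterminal for each terminal appearing in a rule of length ≥ 2: X1 → d, X2 → f, X3 → a, X4 → b.
Binarize each right-hand side of length ≥ 3 by chaining fresh nonterminals (Y1, Y2, …): affected rules were S → X1 N X2; S → N N X3 S.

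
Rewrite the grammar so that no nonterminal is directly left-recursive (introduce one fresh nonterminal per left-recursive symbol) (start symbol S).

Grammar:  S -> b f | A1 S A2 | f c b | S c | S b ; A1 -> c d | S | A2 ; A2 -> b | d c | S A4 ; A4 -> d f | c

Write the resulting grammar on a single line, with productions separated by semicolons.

S -> b f S' | A1 S A2 S' | f c b S'; A1 -> c d | S | A2; A2 -> b | d c | S A4; A4 -> d f | c; S' -> c S' | b S' | ε

Left recursion appears on S.
For S: α = {c, b}, β = {b f, A1 S A2, f c b}. Rewrite as S → β S' and S' → α S' | ε.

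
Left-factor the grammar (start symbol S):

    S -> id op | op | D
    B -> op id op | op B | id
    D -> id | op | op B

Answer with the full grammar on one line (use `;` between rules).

S -> id op | op | D; B -> id | op B'; D -> id | op D'; B' -> id op | B; D' -> ε | B

B has alternatives sharing prefix 'op': factor to B → op B' with B' → id op | B.
D has alternatives sharing prefix 'op': factor to D → op D' with D' → ε | B.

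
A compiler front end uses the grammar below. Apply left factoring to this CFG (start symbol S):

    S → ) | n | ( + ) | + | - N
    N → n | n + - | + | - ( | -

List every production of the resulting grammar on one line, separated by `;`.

N has alternatives sharing prefix 'n': factor to N → n N' with N' → ε | + -.
N has alternatives sharing prefix '-': factor to N → - N'' with N'' → ( | ε.

S → ) | n | ( + ) | + | - N; N → + | n N' | - N''; N' → ε | + -; N'' → ( | ε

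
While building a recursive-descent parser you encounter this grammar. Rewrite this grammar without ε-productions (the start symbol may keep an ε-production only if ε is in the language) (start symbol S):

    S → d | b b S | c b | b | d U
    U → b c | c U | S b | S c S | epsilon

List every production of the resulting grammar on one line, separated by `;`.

The nullable symbols are {U}.
ε ∉ L(G), so no ε-production is kept.
For each production, add variants omitting each subset of nullable occurrences: U → c U gives c U | c.

S → d | b b S | c b | b | d U; U → b c | c U | c | S b | S c S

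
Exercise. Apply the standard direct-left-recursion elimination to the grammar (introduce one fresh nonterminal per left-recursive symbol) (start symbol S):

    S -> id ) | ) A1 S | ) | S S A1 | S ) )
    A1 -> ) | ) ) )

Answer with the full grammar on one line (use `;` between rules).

S is directly left-recursive.
For S: α = {S A1, ) )}, β = {id ), ) A1 S, )}. Rewrite as S → β S' and S' → α S' | ε.

S -> id ) S' | ) A1 S S' | ) S'; A1 -> ) | ) ) ); S' -> S A1 S' | ) ) S' | ε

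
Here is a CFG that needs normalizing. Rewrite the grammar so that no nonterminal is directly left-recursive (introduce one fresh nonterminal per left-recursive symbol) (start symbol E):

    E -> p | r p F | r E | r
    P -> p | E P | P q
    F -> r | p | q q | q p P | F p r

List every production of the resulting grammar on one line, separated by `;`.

E -> p | r p F | r E | r; P -> p P' | E P P'; F -> r F' | p F' | q q F' | q p P F'; P' -> q P' | ε; F' -> p r F' | ε

Left recursion appears on P, F.
For P: α = {q}, β = {p, E P}. Rewrite as P → β P' and P' → α P' | ε.
For F: α = {p r}, β = {r, p, q q, q p P}. Rewrite as F → β F' and F' → α F' | ε.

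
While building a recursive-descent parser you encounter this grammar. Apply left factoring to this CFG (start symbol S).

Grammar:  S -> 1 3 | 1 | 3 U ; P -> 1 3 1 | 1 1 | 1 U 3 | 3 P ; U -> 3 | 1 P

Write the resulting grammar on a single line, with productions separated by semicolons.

S -> 3 U | 1 S'; P -> 3 P | 1 P'; U -> 3 | 1 P; S' -> 3 | eps; P' -> 3 1 | 1 | U 3

S has alternatives sharing prefix '1': factor to S → 1 S' with S' → 3 | ε.
P has alternatives sharing prefix '1': factor to P → 1 P' with P' → 3 1 | 1 | U 3.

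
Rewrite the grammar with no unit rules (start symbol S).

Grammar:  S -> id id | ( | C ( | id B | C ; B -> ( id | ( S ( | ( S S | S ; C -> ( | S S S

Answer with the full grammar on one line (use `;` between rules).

S -> ( | S S S | id id | C ( | id B; B -> ( id | ( S ( | ( S S | ( | S S S | id id | C ( | id B; C -> ( | S S S

Unit pairs: B ⇒* {C, S}; S ⇒* {C}.
Replace each nonterminal's rules with the union of the non-unit rules of every nonterminal it unit-derives.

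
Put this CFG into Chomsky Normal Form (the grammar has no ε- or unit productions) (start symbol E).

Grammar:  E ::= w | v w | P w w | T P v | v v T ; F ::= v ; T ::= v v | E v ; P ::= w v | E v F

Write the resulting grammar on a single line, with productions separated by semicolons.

E ::= w | X1 X2 | P Y1 | T Y2 | X1 Y3; F ::= v; T ::= X1 X1 | E X1; P ::= X2 X1 | E Y4; X1 ::= v; X2 ::= w; Y1 ::= X2 X2; Y2 ::= P X1; Y3 ::= X1 T; Y4 ::= X1 F

Introduce a nonterminal for each terminal appearing in a rule of length ≥ 2: X1 → v, X2 → w.
Binarize each right-hand side of length ≥ 3 by chaining fresh nonterminals (Y1, Y2, …): affected rules were E → P X2 X2; E → T P X1; E → X1 X1 T; P → E X1 F.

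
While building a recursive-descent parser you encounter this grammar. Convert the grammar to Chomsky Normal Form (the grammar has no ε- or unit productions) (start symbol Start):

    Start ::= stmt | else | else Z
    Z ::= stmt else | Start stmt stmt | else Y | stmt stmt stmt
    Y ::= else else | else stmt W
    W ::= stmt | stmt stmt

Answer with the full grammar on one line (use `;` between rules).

Introduce a nonterminal for each terminal appearing in a rule of length ≥ 2: X1 → else, X2 → stmt.
Binarize each right-hand side of length ≥ 3 by chaining fresh nonterminals (Y1, Y2, …): affected rules were Z → Start X2 X2; Z → X2 X2 X2; Y → X1 X2 W.

Start ::= stmt | else | X1 Z; Z ::= X2 X1 | Start Y1 | X1 Y | X2 Y2; Y ::= X1 X1 | X1 Y3; W ::= stmt | X2 X2; X1 ::= else; X2 ::= stmt; Y1 ::= X2 X2; Y2 ::= X2 X2; Y3 ::= X2 W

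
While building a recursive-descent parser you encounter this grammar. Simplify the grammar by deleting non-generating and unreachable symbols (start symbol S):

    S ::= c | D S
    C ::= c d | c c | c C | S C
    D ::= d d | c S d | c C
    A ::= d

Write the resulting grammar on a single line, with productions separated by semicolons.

Generating nonterminals: {A, C, D, S}.
Reachable from S after that: {C, D, S}.
Removed useless symbols: {A} and every production mentioning them.

S ::= c | D S; C ::= c d | c c | c C | S C; D ::= d d | c S d | c C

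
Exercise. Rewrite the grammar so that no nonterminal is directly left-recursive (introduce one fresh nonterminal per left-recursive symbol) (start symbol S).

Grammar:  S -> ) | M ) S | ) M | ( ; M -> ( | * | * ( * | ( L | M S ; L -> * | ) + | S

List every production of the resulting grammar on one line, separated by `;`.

S -> ) | M ) S | ) M | (; M -> ( M' | * M' | * ( * M' | ( L M'; L -> * | ) + | S; M' -> S M' | ε

M is directly left-recursive.
For M: α = {S}, β = {(, *, * ( *, ( L}. Rewrite as M → β M' and M' → α M' | ε.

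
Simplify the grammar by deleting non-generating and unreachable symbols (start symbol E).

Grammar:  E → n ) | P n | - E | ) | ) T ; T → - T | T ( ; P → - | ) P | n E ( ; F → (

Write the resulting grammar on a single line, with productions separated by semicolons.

E → n ) | P n | - E | ); P → - | ) P | n E (

Generating nonterminals: {E, F, P}.
Reachable from E after that: {E, P}.
Removed useless symbols: {F, T} and every production mentioning them.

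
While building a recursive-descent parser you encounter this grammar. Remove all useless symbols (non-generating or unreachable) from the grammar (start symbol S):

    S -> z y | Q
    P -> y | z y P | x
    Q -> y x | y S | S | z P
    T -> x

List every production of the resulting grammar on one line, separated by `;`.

Generating nonterminals: {P, Q, S, T}.
Reachable from S after that: {P, Q, S}.
Removed useless symbols: {T} and every production mentioning them.

S -> z y | Q; P -> y | z y P | x; Q -> y x | y S | S | z P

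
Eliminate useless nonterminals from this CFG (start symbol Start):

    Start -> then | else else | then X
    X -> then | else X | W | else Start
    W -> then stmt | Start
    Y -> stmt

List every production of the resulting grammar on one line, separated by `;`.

Start -> then | else else | then X; X -> then | else X | W | else Start; W -> then stmt | Start

Generating nonterminals: {Start, W, X, Y}.
Reachable from Start after that: {Start, W, X}.
Removed useless symbols: {Y} and every production mentioning them.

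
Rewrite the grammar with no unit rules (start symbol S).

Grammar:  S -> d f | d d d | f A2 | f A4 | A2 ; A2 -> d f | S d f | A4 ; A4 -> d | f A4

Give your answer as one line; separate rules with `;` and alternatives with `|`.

S -> d | f A4 | d f | S d f | d d d | f A2; A2 -> d | f A4 | d f | S d f; A4 -> d | f A4

Unit pairs: A2 ⇒* {A4}; S ⇒* {A2, A4}.
For every A with A ⇒* B via unit rules, add B's non-unit alternatives to A; then delete every rule of the form X → Y.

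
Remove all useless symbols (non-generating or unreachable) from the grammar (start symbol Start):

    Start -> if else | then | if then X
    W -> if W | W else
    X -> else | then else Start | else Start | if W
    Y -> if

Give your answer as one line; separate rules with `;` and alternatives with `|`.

Start -> if else | then | if then X; X -> else | then else Start | else Start

Generating nonterminals: {Start, X, Y}.
Reachable from Start after that: {Start, X}.
Removed useless symbols: {W, Y} and every production mentioning them.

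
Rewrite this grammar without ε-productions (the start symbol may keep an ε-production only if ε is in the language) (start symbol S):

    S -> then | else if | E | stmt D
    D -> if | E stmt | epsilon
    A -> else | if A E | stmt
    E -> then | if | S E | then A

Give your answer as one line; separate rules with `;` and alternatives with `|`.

S -> then | else if | E | stmt D | stmt; D -> if | E stmt; A -> else | if A E | stmt; E -> then | if | S E | then A

Nullable nonterminals: {D}.
ε ∉ L(G), so no ε-production is kept.
Expand every rule over subsets of its nullable positions: S → stmt D gives stmt D | stmt.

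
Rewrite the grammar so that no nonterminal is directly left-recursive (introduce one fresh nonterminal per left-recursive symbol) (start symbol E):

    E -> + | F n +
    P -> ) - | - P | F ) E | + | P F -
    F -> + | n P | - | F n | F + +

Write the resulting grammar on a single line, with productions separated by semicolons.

Directly left-recursive nonterminals: P, F.
For P: α = {F -}, β = {) -, - P, F ) E, +}. Rewrite as P → β P' and P' → α P' | ε.
For F: α = {n, + +}, β = {+, n P, -}. Rewrite as F → β F' and F' → α F' | ε.

E -> + | F n +; P -> ) - P' | - P P' | F ) E P' | + P'; F -> + F' | n P F' | - F'; P' -> F - P' | eps; F' -> n F' | + + F' | eps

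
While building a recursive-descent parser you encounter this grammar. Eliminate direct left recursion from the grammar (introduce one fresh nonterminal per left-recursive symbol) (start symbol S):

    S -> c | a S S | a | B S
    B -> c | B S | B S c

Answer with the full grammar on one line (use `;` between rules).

B is directly left-recursive.
For B: α = {S, S c}, β = {c}. Rewrite as B → β B' and B' → α B' | ε.

S -> c | a S S | a | B S; B -> c B'; B' -> S B' | S c B' | eps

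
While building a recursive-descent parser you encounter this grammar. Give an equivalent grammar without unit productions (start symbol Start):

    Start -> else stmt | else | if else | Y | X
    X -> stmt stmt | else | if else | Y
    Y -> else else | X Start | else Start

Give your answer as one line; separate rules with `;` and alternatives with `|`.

Start -> else stmt | else | if else | stmt stmt | else else | X Start | else Start; X -> stmt stmt | else | if else | else else | X Start | else Start; Y -> else else | X Start | else Start

Unit pairs: Start ⇒* {X, Y}; X ⇒* {Y}.
For every A with A ⇒* B via unit rules, add B's non-unit alternatives to A; then delete every rule of the form X → Y.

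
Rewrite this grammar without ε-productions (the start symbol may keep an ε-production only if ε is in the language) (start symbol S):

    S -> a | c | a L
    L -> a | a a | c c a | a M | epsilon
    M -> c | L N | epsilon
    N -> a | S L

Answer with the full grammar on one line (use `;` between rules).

S -> a | c | a L; L -> a | a a | c c a | a M; M -> c | L N | N; N -> a | S L | S

The nullable symbols are {L, M}.
ε ∉ L(G), so no ε-production is kept.
Add the nullable-subset variants: M → L N gives L N | N. N → S L gives S L | S.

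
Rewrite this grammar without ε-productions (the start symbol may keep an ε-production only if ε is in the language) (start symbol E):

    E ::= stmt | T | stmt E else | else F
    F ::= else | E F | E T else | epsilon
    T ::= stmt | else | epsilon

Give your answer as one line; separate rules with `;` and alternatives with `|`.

Nullable nonterminals: {E, F, T}.
ε ∈ L(G) since E is nullable, so keep E → ε.
Expand every rule over subsets of its nullable positions: E → stmt E else gives stmt E else | stmt else. E → else F gives else F | else. F → E F gives E F | E. F → E T else gives E T else | E else | T else.

E ::= stmt | T | stmt E else | stmt else | else F | else | epsilon; F ::= else | E F | E | E T else | E else | T else; T ::= stmt | else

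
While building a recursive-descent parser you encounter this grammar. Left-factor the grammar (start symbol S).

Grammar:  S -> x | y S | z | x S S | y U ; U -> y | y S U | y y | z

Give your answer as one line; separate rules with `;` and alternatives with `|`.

S -> z | x S' | y S''; U -> z | y U'; S' -> epsilon | S S; S'' -> S | U; U' -> epsilon | S U | y

S has alternatives sharing prefix 'x': factor to S → x S' with S' → ε | S S.
S has alternatives sharing prefix 'y': factor to S → y S'' with S'' → S | U.
U has alternatives sharing prefix 'y': factor to U → y U' with U' → ε | S U | y.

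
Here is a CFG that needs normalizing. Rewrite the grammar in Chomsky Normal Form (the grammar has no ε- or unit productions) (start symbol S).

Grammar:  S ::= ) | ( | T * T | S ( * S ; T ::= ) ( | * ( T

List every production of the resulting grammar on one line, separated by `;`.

Introduce a nonterminal for each terminal appearing in a rule of length ≥ 2: X1 → *, X2 → (, X3 → ).
Binarize each right-hand side of length ≥ 3 by chaining fresh nonterminals (Y1, Y2, …): affected rules were S → T X1 T; S → S X2 X1 S; T → X1 X2 T.

S ::= ) | ( | T Y1 | S Y2; T ::= X3 X2 | X1 Y4; X1 ::= *; X2 ::= (; X3 ::= ); Y1 ::= X1 T; Y2 ::= X2 Y3; Y3 ::= X1 S; Y4 ::= X2 T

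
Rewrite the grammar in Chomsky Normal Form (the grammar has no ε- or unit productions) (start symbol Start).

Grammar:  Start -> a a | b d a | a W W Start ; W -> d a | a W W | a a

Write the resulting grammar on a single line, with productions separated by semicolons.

Introduce a nonterminal for each terminal appearing in a rule of length ≥ 2: X1 → a, X2 → b, X3 → d.
Binarize each right-hand side of length ≥ 3 by chaining fresh nonterminals (Y1, Y2, …): affected rules were Start → X2 X3 X1; Start → X1 W W Start; W → X1 W W.

Start -> X1 X1 | X2 Y1 | X1 Y2; W -> X3 X1 | X1 Y4 | X1 X1; X1 -> a; X2 -> b; X3 -> d; Y1 -> X3 X1; Y2 -> W Y3; Y3 -> W Start; Y4 -> W W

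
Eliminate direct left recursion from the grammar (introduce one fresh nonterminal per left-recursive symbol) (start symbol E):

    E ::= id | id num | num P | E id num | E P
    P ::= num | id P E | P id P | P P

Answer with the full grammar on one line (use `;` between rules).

Left recursion appears on E, P.
For E: α = {id num, P}, β = {id, id num, num P}. Rewrite as E → β E' and E' → α E' | ε.
For P: α = {id P, P}, β = {num, id P E}. Rewrite as P → β P' and P' → α P' | ε.

E ::= id E' | id num E' | num P E'; P ::= num P' | id P E P'; E' ::= id num E' | P E' | ε; P' ::= id P P' | P P' | ε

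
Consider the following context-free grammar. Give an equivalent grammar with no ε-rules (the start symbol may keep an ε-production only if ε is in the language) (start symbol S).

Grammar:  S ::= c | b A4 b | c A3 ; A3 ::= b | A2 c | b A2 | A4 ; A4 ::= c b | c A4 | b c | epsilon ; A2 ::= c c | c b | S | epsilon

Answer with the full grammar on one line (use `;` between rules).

S ::= c | b A4 b | b b | c A3; A3 ::= b | A2 c | c | b A2 | A4; A4 ::= c b | c A4 | c | b c; A2 ::= c c | c b | S

Nullable set = {A2, A3, A4}.
ε ∉ L(G), so no ε-production is kept.
For each production, add variants omitting each subset of nullable occurrences: S → b A4 b gives b A4 b | b b. A3 → A2 c gives A2 c | c. A4 → c A4 gives c A4 | c.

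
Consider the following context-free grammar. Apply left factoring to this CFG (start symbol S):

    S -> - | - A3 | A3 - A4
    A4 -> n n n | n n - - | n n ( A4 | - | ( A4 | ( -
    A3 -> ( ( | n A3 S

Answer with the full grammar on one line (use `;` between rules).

S -> A3 - A4 | - S'; A4 -> - | n n A4' | ( A4''; A3 -> ( ( | n A3 S; S' -> ε | A3; A4' -> n | - - | ( A4; A4'' -> A4 | -

S has alternatives sharing prefix '-': factor to S → - S' with S' → ε | A3.
A4 has alternatives sharing prefix 'n n': factor to A4 → n n A4' with A4' → n | - - | ( A4.
A4 has alternatives sharing prefix '(': factor to A4 → ( A4'' with A4'' → A4 | -.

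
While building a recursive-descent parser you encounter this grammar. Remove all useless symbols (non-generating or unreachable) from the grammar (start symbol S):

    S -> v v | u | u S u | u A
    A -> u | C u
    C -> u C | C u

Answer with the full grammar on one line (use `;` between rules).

Generating nonterminals: {A, S}.
Reachable from S after that: {A, S}.
Removed useless symbols: {C} and every production mentioning them.

S -> v v | u | u S u | u A; A -> u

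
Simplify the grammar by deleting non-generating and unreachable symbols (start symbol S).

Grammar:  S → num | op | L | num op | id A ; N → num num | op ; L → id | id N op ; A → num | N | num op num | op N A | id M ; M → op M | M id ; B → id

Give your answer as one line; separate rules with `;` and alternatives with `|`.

Generating nonterminals: {A, B, L, N, S}.
Reachable from S after that: {A, L, N, S}.
Removed useless symbols: {B, M} and every production mentioning them.

S → num | op | L | num op | id A; N → num num | op; L → id | id N op; A → num | N | num op num | op N A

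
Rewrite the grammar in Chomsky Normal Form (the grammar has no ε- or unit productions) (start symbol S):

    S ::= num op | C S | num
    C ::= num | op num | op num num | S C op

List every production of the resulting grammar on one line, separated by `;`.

S ::= X1 X2 | C S | num; C ::= num | X2 X1 | X2 Y1 | S Y2; X1 ::= num; X2 ::= op; Y1 ::= X1 X1; Y2 ::= C X2

Introduce a nonterminal for each terminal appearing in a rule of length ≥ 2: X1 → num, X2 → op.
Binarize each right-hand side of length ≥ 3 by chaining fresh nonterminals (Y1, Y2, …): affected rules were C → X2 X1 X1; C → S C X2.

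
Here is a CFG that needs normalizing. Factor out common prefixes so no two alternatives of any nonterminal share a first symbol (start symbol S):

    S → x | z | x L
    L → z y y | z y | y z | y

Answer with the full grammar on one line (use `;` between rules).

S has alternatives sharing prefix 'x': factor to S → x S' with S' → ε | L.
L has alternatives sharing prefix 'z y': factor to L → z y L' with L' → y | ε.
L has alternatives sharing prefix 'y': factor to L → y L'' with L'' → z | ε.

S → z | x S'; L → z y L' | y L''; S' → ε | L; L' → y | ε; L'' → z | ε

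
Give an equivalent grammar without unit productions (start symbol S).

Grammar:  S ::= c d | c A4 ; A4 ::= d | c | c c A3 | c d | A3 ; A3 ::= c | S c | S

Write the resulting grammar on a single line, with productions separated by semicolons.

S ::= c d | c A4; A4 ::= d | c | c c A3 | c d | c A4 | S c; A3 ::= c d | c A4 | c | S c

Unit pairs: A3 ⇒* {S}; A4 ⇒* {A3, S}.
Replace each nonterminal's rules with the union of the non-unit rules of every nonterminal it unit-derives.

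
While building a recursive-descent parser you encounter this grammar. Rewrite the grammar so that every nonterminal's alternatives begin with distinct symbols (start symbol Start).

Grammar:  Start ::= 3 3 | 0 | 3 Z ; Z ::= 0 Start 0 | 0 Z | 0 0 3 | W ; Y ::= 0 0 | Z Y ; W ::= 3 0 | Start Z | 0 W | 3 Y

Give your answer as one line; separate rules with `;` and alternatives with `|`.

Start has alternatives sharing prefix '3': factor to Start → 3 Start1 with Start1 → 3 | Z.
Z has alternatives sharing prefix '0': factor to Z → 0 Z1 with Z1 → Start 0 | Z | 0 3.
W has alternatives sharing prefix '3': factor to W → 3 W1 with W1 → 0 | Y.

Start ::= 0 | 3 Start1; Z ::= W | 0 Z1; Y ::= 0 0 | Z Y; W ::= Start Z | 0 W | 3 W1; Start1 ::= 3 | Z; Z1 ::= Start 0 | Z | 0 3; W1 ::= 0 | Y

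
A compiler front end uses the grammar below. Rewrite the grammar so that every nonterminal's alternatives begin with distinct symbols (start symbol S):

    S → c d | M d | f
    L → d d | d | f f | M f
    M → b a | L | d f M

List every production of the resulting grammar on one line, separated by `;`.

L has alternatives sharing prefix 'd': factor to L → d L' with L' → d | ε.

S → c d | M d | f; L → f f | M f | d L'; M → b a | L | d f M; L' → d | ε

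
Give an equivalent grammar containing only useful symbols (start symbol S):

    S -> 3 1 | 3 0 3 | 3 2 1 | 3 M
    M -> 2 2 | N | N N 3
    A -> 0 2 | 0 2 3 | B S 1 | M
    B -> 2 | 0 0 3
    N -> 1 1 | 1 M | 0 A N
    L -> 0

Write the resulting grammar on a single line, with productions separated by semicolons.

Generating nonterminals: {A, B, L, M, N, S}.
Reachable from S after that: {A, B, M, N, S}.
Removed useless symbols: {L} and every production mentioning them.

S -> 3 1 | 3 0 3 | 3 2 1 | 3 M; M -> 2 2 | N | N N 3; A -> 0 2 | 0 2 3 | B S 1 | M; B -> 2 | 0 0 3; N -> 1 1 | 1 M | 0 A N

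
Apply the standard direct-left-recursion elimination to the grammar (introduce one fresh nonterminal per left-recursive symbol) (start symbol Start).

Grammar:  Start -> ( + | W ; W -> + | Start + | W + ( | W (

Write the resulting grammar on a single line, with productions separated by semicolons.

Directly left-recursive nonterminal: W.
For W: α = {+ (, (}, β = {+, Start +}. Rewrite as W → β W1 and W1 → α W1 | ε.

Start -> ( + | W; W -> + W1 | Start + W1; W1 -> + ( W1 | ( W1 | ε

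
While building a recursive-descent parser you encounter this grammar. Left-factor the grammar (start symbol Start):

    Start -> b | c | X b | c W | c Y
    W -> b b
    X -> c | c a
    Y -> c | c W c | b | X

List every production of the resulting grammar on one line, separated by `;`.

Start -> b | X b | c Start1; W -> b b; X -> c X1; Y -> b | X | c Y1; Start1 -> ε | W | Y; X1 -> ε | a; Y1 -> ε | W c

Start has alternatives sharing prefix 'c': factor to Start → c Start1 with Start1 → ε | W | Y.
X has alternatives sharing prefix 'c': factor to X → c X1 with X1 → ε | a.
Y has alternatives sharing prefix 'c': factor to Y → c Y1 with Y1 → ε | W c.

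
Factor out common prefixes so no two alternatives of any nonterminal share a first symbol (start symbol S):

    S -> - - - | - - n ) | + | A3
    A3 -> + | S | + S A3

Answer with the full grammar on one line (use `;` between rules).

S has alternatives sharing prefix '- -': factor to S → - - S' with S' → - | n ).
A3 has alternatives sharing prefix '+': factor to A3 → + A3' with A3' → ε | S A3.

S -> + | A3 | - - S'; A3 -> S | + A3'; S' -> - | n ); A3' -> ε | S A3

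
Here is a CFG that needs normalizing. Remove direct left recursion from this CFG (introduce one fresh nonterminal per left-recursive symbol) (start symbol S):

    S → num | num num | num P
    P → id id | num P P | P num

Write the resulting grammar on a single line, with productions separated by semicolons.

S → num | num num | num P; P → id id P' | num P P P'; P' → num P' | epsilon

P is directly left-recursive.
For P: α = {num}, β = {id id, num P P}. Rewrite as P → β P' and P' → α P' | ε.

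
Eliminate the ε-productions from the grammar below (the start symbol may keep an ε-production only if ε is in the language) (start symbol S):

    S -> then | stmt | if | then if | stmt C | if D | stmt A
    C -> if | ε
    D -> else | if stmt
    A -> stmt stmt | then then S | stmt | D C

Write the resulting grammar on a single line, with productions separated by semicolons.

S -> then | stmt | if | then if | stmt C | if D | stmt A; C -> if; D -> else | if stmt; A -> stmt stmt | then then S | stmt | D C | D

Nullable set = {C}.
ε ∉ L(G), so no ε-production is kept.
For each production, add variants omitting each subset of nullable occurrences: A → D C gives D C | D.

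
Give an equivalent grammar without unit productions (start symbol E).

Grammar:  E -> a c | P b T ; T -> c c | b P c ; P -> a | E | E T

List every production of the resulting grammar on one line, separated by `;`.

E -> a c | P b T; T -> c c | b P c; P -> a c | P b T | a | E T

Unit pairs: P ⇒* {E}.
Replace each nonterminal's rules with the union of the non-unit rules of every nonterminal it unit-derives.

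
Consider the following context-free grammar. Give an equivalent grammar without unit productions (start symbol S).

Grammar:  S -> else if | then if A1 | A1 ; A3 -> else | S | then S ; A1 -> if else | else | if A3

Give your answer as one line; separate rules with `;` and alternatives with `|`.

Unit pairs: A3 ⇒* {A1, S}; S ⇒* {A1}.
For every A with A ⇒* B via unit rules, add B's non-unit alternatives to A; then delete every rule of the form X → Y.

S -> if else | else | if A3 | else if | then if A1; A3 -> if else | else | if A3 | else if | then if A1 | then S; A1 -> if else | else | if A3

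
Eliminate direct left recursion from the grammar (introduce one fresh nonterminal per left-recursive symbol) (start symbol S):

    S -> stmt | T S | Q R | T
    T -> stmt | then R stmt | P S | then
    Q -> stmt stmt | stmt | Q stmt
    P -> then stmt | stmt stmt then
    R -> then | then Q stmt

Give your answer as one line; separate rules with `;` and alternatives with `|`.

S -> stmt | T S | Q R | T; T -> stmt | then R stmt | P S | then; Q -> stmt stmt Q' | stmt Q'; P -> then stmt | stmt stmt then; R -> then | then Q stmt; Q' -> stmt Q' | eps

Left recursion appears on Q.
For Q: α = {stmt}, β = {stmt stmt, stmt}. Rewrite as Q → β Q' and Q' → α Q' | ε.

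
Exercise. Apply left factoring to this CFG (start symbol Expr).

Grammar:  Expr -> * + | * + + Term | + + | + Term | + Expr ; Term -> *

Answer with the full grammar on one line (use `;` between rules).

Expr has alternatives sharing prefix '+': factor to Expr → + Expr1 with Expr1 → + | Term | Expr.
Expr has alternatives sharing prefix '* +': factor to Expr → * + Expr2 with Expr2 → ε | + Term.

Expr -> + Expr1 | * + Expr2; Term -> *; Expr1 -> + | Term | Expr; Expr2 -> ε | + Term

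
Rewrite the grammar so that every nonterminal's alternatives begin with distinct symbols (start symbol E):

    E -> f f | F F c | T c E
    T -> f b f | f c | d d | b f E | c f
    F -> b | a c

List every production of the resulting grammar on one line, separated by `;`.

E -> f f | F F c | T c E; T -> d d | b f E | c f | f T'; F -> b | a c; T' -> b f | c

T has alternatives sharing prefix 'f': factor to T → f T' with T' → b f | c.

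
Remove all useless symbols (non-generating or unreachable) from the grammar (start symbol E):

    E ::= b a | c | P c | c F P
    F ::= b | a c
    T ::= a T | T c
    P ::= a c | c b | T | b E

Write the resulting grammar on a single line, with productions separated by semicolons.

E ::= b a | c | P c | c F P; F ::= b | a c; P ::= a c | c b | b E

Generating nonterminals: {E, F, P}.
Reachable from E after that: {E, F, P}.
Removed useless symbols: {T} and every production mentioning them.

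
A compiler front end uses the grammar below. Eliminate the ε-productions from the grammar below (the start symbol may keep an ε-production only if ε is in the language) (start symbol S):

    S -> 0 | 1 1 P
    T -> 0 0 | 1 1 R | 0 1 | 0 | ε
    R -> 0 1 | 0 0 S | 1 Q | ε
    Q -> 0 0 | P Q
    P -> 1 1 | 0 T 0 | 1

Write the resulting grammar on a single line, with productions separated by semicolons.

S -> 0 | 1 1 P; T -> 0 0 | 1 1 R | 1 1 | 0 1 | 0; R -> 0 1 | 0 0 S | 1 Q; Q -> 0 0 | P Q; P -> 1 1 | 0 T 0 | 0 0 | 1

Nullable nonterminals: {R, T}.
ε ∉ L(G), so no ε-production is kept.
Expand every rule over subsets of its nullable positions: T → 1 1 R gives 1 1 R | 1 1. P → 0 T 0 gives 0 T 0 | 0 0.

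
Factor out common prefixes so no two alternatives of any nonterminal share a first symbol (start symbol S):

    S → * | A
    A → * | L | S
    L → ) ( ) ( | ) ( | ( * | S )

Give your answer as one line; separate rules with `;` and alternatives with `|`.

S → * | A; A → * | L | S; L → ( * | S ) | ) ( L'; L' → ) ( | ε

L has alternatives sharing prefix ') (': factor to L → ) ( L' with L' → ) ( | ε.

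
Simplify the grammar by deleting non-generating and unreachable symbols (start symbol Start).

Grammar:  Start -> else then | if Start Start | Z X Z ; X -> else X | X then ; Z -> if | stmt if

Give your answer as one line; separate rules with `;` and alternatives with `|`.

Start -> else then | if Start Start

Generating nonterminals: {Start, Z}.
Reachable from Start after that: {Start}.
Removed useless symbols: {X, Z} and every production mentioning them.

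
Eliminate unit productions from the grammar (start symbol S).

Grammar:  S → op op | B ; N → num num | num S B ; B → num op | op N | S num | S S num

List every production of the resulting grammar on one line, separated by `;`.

Unit pairs: S ⇒* {B}.
For each unit pair (A, B), copy every non-unit production of B to A, then drop all unit productions.

S → num op | op N | S num | S S num | op op; N → num num | num S B; B → num op | op N | S num | S S num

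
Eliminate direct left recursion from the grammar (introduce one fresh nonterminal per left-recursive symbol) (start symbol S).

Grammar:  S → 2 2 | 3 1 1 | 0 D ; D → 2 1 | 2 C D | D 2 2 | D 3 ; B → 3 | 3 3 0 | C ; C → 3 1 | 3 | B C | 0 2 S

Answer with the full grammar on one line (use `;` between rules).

D is directly left-recursive.
For D: α = {2 2, 3}, β = {2 1, 2 C D}. Rewrite as D → β D' and D' → α D' | ε.

S → 2 2 | 3 1 1 | 0 D; D → 2 1 D' | 2 C D D'; B → 3 | 3 3 0 | C; C → 3 1 | 3 | B C | 0 2 S; D' → 2 2 D' | 3 D' | ε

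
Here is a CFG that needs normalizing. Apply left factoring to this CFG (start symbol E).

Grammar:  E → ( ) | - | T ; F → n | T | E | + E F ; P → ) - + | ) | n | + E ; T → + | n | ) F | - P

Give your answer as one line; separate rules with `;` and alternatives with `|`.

P has alternatives sharing prefix ')': factor to P → ) P' with P' → - + | ε.

E → ( ) | - | T; F → n | T | E | + E F; P → n | + E | ) P'; T → + | n | ) F | - P; P' → - + | eps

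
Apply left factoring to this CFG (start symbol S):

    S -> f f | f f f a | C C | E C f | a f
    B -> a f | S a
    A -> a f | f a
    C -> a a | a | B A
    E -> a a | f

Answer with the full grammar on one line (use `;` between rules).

S has alternatives sharing prefix 'f f': factor to S → f f S' with S' → ε | f a.
C has alternatives sharing prefix 'a': factor to C → a C' with C' → a | ε.

S -> C C | E C f | a f | f f S'; B -> a f | S a; A -> a f | f a; C -> B A | a C'; E -> a a | f; S' -> eps | f a; C' -> a | eps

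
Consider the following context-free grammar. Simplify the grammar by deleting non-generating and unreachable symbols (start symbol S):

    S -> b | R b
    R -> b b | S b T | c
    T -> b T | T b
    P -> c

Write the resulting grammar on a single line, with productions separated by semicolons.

Generating nonterminals: {P, R, S}.
Reachable from S after that: {R, S}.
Removed useless symbols: {P, T} and every production mentioning them.

S -> b | R b; R -> b b | c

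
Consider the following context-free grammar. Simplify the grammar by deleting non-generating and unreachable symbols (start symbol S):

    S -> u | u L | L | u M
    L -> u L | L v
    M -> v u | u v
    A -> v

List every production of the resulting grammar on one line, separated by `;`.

S -> u | u M; M -> v u | u v

Generating nonterminals: {A, M, S}.
Reachable from S after that: {M, S}.
Removed useless symbols: {A, L} and every production mentioning them.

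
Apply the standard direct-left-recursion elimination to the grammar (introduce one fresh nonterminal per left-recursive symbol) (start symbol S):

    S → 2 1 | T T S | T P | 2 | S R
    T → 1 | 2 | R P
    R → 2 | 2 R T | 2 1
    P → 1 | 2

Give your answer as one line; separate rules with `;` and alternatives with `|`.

S → 2 1 S' | T T S S' | T P S' | 2 S'; T → 1 | 2 | R P; R → 2 | 2 R T | 2 1; P → 1 | 2; S' → R S' | ε

Directly left-recursive nonterminal: S.
For S: α = {R}, β = {2 1, T T S, T P, 2}. Rewrite as S → β S' and S' → α S' | ε.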